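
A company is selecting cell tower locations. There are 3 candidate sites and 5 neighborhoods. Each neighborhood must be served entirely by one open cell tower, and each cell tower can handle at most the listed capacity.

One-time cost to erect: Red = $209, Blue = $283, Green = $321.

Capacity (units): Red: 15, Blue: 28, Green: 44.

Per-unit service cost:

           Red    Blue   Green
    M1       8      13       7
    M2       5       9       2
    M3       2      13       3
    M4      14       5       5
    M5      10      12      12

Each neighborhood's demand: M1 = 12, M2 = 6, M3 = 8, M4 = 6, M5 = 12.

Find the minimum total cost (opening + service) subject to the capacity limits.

Open {Green}: M1→Green 7·12=84, M2→Green 2·6=12, M3→Green 3·8=24, M4→Green 5·6=30, M5→Green 12·12=144.
Loads: Green carries 44/44. Service 294; fixed 321; total 615.
Next best feasible plan costs 800.

Minimum total cost: 615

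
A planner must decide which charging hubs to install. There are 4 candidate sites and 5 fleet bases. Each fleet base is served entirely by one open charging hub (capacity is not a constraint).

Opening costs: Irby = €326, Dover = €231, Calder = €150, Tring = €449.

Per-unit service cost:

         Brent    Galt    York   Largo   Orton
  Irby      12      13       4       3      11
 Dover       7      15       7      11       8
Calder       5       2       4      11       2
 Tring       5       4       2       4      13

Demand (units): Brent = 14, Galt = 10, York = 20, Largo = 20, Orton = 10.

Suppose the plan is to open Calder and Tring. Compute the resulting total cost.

Each fleet base is assigned to its cheapest site among the open ones.
{Calder, Tring}: Brent→Calder 5·14=70, Galt→Calder 2·10=20, York→Tring 2·20=40, Largo→Tring 4·20=80, Orton→Calder 2·10=20. Service 230; fixed 599; total 829.

Total cost: 829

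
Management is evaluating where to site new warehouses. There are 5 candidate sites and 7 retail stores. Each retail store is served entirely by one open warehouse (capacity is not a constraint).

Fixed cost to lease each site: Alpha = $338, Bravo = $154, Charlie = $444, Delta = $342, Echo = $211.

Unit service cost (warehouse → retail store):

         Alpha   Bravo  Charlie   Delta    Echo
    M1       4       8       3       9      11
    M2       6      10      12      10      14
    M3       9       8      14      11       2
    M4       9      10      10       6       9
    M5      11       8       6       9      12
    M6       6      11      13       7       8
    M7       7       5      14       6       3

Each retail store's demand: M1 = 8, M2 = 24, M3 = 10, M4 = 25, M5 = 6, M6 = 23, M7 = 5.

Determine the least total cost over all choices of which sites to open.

Minimum total cost: 1068

For any fixed open set, each retail store goes to its cheapest open site; total = fixed + service.
{Alpha}: M1→Alpha 4·8=32, M2→Alpha 6·24=144, M3→Alpha 9·10=90, M4→Alpha 9·25=225, M5→Alpha 11·6=66, M6→Alpha 6·23=138, M7→Alpha 7·5=35. Service 730; fixed 338; total 1068.
{Bravo}: service 960 + fixed 154 = 1114
{Echo}: service 940 + fixed 211 = 1151
{Alpha, Bravo, Charlie, Delta, Echo}: M1→Charlie 3·8=24, M2→Alpha 6·24=144, M3→Echo 2·10=20, M4→Delta 6·25=150, M5→Charlie 6·6=36, M6→Alpha 6·23=138, M7→Echo 3·5=15. Service 527; fixed 1489; total 2016.
No other subset beats 1068.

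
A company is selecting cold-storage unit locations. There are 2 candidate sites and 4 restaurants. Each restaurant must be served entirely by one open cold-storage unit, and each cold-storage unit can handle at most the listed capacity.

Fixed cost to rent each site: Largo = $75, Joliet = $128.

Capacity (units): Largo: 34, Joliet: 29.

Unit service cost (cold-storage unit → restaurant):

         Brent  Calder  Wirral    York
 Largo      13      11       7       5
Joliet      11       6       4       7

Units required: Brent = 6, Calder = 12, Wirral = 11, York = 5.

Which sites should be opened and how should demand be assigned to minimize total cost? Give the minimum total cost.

Minimum total cost: 387

Open {Largo}: Brent→Largo 13·6=78, Calder→Largo 11·12=132, Wirral→Largo 7·11=77, York→Largo 5·5=25.
Loads: Largo carries 34/34. Service 312; fixed 75; total 387.
Next best feasible plan costs 410.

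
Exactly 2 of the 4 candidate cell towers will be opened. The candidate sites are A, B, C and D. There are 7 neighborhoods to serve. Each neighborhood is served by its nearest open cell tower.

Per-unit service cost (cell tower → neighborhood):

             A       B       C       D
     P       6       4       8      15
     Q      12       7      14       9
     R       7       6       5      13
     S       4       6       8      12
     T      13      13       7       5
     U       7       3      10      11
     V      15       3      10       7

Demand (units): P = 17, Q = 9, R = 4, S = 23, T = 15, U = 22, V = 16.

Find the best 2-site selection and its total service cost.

Choose B and D; total service cost 482.

With exactly 2 open, each neighborhood uses its cheapest among the chosen.
{B, D}: P→B 4·17=68, Q→B 7·9=63, R→B 6·4=24, S→B 6·23=138, T→D 5·15=75, U→B 3·22=66, V→B 3·16=48. Service cost 482.
{B, C}: service cost 508
{A, B}: service cost 556
Among all 6 size-2 choices, {B, D} is lowest.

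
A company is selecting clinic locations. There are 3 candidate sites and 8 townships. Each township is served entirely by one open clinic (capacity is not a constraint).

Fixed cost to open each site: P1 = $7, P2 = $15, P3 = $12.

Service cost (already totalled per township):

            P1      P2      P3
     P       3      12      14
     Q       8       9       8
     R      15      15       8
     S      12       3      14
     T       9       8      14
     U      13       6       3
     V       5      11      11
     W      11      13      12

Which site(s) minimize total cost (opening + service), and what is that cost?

For any fixed open set, each township goes to its cheapest open site; total = fixed + service.
{P1, P3}: P→P1 3, Q→P1 8, R→P3 8, S→P1 12, T→P1 9, U→P3 3, V→P1 5, W→P1 11. Service 59; fixed 19; total 78.
{P1, P2}: service 59 + fixed 22 = 81
{P1}: service 76 + fixed 7 = 83
{P1, P2, P3}: service 49 + fixed 34 = 83
(All 7 nonempty subsets were checked; P1 and P3 is lowest.)

Open P1 and P3; minimum total cost 78.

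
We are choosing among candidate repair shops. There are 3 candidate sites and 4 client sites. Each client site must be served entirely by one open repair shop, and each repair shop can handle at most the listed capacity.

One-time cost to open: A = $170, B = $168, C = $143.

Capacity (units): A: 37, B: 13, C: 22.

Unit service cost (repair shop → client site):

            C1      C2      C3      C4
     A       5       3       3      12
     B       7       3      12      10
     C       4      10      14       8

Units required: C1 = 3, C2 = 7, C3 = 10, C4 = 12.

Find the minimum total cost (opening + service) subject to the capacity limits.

Open {A}: C1→A 5·3=15, C2→A 3·7=21, C3→A 3·10=30, C4→A 12·12=144.
Loads: A carries 32/37. Service 210; fixed 170; total 380.
Next best feasible plan costs 472.

Minimum total cost: 380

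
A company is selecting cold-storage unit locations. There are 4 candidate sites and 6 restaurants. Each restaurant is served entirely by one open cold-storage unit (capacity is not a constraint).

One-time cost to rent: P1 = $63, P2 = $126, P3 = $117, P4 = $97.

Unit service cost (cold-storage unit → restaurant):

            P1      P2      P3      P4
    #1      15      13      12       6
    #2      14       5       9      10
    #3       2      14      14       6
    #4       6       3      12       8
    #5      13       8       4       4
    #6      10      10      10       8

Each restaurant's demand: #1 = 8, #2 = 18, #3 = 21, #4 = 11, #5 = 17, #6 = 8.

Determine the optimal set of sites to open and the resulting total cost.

For any fixed open set, each restaurant goes to its cheapest open site; total = fixed + service.
{P1, P4}: #1→P4 6·8=48, #2→P4 10·18=180, #3→P1 2·21=42, #4→P1 6·11=66, #5→P4 4·17=68, #6→P4 8·8=64. Service 468; fixed 160; total 628.
{P1, P2, P4}: #1→P4 6·8=48, #2→P2 5·18=90, #3→P1 2·21=42, #4→P2 3·11=33, #5→P4 4·17=68, #6→P4 8·8=64. Service 345; fixed 286; total 631.
{P2, P4}: service 429 + fixed 223 = 652
{P1, P2, P3, P4}: #1→P4 6·8=48, #2→P2 5·18=90, #3→P1 2·21=42, #4→P2 3·11=33, #5→P3 4·17=68, #6→P4 8·8=64. Service 345; fixed 403; total 748.
No other subset beats 628.

Open P1 and P4; minimum total cost 628.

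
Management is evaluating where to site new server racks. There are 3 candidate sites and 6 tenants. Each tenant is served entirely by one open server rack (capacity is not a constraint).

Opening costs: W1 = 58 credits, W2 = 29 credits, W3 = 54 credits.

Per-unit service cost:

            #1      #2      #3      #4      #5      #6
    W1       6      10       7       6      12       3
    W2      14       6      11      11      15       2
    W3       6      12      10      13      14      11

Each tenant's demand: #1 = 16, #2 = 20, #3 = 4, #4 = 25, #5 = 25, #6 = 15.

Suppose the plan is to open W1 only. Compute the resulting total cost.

Each tenant is assigned to its cheapest site among the open ones.
{W1}: #1→W1 6·16=96, #2→W1 10·20=200, #3→W1 7·4=28, #4→W1 6·25=150, #5→W1 12·25=300, #6→W1 3·15=45. Service 819; fixed 58; total 877.

Total cost: 877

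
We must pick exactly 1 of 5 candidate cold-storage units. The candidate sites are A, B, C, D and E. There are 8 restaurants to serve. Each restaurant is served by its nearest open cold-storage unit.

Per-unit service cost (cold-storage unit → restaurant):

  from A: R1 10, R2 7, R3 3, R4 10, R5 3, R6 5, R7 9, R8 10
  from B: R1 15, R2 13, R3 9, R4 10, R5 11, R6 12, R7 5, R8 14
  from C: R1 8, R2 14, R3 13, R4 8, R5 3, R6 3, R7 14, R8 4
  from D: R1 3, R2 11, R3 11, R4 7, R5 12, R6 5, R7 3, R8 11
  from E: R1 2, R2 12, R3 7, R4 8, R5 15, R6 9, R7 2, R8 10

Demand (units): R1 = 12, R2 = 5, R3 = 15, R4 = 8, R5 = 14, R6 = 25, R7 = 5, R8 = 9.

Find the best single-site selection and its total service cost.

With exactly 1 open, each restaurant uses its cheapest among the chosen.
{A}: R1→A 10·12=120, R2→A 7·5=35, R3→A 3·15=45, R4→A 10·8=80, R5→A 3·14=42, R6→A 5·25=125, R7→A 9·5=45, R8→A 10·9=90. Service cost 582.
{C}: service cost 648
{D}: service cost 719
Among all 5 size-1 choices, {A} is lowest.

Choose A only; total service cost 582.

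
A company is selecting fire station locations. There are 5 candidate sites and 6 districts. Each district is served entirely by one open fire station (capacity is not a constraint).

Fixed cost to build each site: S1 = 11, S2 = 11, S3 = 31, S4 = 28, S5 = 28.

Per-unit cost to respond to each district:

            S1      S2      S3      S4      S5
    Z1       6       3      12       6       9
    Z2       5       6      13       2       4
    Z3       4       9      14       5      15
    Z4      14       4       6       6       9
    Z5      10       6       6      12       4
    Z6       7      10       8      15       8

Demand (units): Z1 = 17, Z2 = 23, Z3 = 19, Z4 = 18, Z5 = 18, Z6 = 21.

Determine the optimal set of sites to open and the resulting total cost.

For any fixed open set, each district goes to its cheapest open site; total = fixed + service.
{S1, S2, S4, S5}: Z1→S2 3·17=51, Z2→S4 2·23=46, Z3→S1 4·19=76, Z4→S2 4·18=72, Z5→S5 4·18=72, Z6→S1 7·21=147. Service 464; fixed 78; total 542.
{S1, S2, S4}: Z1→S2 3·17=51, Z2→S4 2·23=46, Z3→S1 4·19=76, Z4→S2 4·18=72, Z5→S2 6·18=108, Z6→S1 7·21=147. Service 500; fixed 50; total 550.
{S1, S2, S5}: Z1→S2 3·17=51, Z2→S5 4·23=92, Z3→S1 4·19=76, Z4→S2 4·18=72, Z5→S5 4·18=72, Z6→S1 7·21=147. Service 510; fixed 50; total 560.
{S1, S2, S3, S4, S5}: service 464 + fixed 109 = 573
No other subset beats 542.

Open S1, S2, S4 and S5; minimum total cost 542.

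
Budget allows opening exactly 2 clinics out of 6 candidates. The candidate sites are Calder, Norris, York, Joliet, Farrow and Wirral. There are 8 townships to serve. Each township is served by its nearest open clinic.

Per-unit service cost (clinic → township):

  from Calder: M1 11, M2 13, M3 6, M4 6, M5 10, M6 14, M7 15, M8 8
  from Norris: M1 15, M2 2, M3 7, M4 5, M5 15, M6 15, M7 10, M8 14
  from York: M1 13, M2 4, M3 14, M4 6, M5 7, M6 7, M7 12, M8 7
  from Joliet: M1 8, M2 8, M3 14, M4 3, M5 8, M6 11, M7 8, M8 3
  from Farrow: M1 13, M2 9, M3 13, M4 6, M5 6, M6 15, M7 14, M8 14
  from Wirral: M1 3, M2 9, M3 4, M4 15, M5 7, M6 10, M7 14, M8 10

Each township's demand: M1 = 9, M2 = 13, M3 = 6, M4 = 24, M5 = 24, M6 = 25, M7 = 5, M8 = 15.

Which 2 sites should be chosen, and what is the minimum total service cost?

With exactly 2 open, each township uses its cheapest among the chosen.
{York, Joliet}: M1→Joliet 8·9=72, M2→York 4·13=52, M3→York 14·6=84, M4→Joliet 3·24=72, M5→York 7·24=168, M6→York 7·25=175, M7→Joliet 8·5=40, M8→Joliet 3·15=45. Service cost 708.
{Joliet, Wirral}: service cost 730
{York, Wirral}: service cost 755
Among all 15 size-2 choices, {York, Joliet} is lowest.

Choose York and Joliet; total service cost 708.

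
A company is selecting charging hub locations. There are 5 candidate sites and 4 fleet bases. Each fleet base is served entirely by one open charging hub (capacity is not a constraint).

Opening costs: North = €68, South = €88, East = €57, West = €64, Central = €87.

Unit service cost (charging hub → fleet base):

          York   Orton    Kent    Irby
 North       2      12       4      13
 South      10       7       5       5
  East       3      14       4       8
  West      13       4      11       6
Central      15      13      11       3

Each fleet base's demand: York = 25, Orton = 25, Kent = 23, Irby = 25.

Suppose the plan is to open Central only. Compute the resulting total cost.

Total cost: 1115

Each fleet base is assigned to its cheapest site among the open ones.
{Central}: York→Central 15·25=375, Orton→Central 13·25=325, Kent→Central 11·23=253, Irby→Central 3·25=75. Service 1028; fixed 87; total 1115.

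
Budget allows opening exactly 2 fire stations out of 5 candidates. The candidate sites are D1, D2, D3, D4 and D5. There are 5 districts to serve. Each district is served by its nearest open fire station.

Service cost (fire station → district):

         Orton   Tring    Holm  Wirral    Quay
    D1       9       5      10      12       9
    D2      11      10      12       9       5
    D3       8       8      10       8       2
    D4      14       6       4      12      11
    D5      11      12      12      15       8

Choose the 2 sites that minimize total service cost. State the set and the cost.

Choose D3 and D4; total service cost 28.

With exactly 2 open, each district uses its cheapest among the chosen.
{D3, D4}: Orton→D3 8, Tring→D4 6, Holm→D4 4, Wirral→D3 8, Quay→D3 2. Service cost 28.
{D1, D3}: service cost 33
{D2, D4}: service cost 35
Among all 10 size-2 choices, {D3, D4} is lowest.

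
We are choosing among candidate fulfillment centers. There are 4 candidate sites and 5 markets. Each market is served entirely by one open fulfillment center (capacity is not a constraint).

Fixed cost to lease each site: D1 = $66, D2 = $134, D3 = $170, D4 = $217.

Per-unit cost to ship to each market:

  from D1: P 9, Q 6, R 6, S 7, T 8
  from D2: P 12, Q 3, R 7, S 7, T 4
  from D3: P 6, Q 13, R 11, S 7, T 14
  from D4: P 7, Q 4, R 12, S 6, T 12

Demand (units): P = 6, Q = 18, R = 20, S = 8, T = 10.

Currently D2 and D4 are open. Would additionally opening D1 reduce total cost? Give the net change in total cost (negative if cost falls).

No — net change +46 (cost rises by 46).

Current service cost with {D2, D4}: 324.
Adding D1: each market re-picks its cheapest; new service cost 304, saving 20.
Extra fixed cost: 66. Net change = 66 − 20 = 46.
(Totals: 675 → 721.)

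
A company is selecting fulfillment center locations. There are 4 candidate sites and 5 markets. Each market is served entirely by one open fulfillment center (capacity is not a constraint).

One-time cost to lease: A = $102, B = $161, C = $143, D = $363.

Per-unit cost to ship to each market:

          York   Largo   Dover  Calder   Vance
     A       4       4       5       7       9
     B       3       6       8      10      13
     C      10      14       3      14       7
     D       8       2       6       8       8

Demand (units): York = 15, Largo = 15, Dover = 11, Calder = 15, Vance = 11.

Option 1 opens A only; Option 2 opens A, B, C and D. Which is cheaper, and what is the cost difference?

Option 1: {A}: York→A 4·15=60, Largo→A 4·15=60, Dover→A 5·11=55, Calder→A 7·15=105, Vance→A 9·11=99. Service 379; fixed 102; total 481.
Option 2: {A, B, C, D}: York→B 3·15=45, Largo→D 2·15=30, Dover→C 3·11=33, Calder→A 7·15=105, Vance→C 7·11=77. Service 290; fixed 769; total 1059.
Difference: |481 − 1059| = 578.

Option 1 is cheaper by 578.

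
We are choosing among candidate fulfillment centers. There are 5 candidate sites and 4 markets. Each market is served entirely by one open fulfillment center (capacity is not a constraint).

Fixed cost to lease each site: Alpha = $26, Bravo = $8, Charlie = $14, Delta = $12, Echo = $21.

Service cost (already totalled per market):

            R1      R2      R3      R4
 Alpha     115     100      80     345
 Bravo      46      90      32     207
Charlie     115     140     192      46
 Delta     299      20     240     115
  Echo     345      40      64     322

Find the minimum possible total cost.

For any fixed open set, each market goes to its cheapest open site; total = fixed + service.
{Bravo, Charlie, Delta}: R1→Bravo 46, R2→Delta 20, R3→Bravo 32, R4→Charlie 46. Service 144; fixed 34; total 178.
{Bravo, Charlie, Delta, Echo}: service 144 + fixed 55 = 199
{Alpha, Bravo, Charlie, Delta}: service 144 + fixed 60 = 204
{Alpha, Bravo, Charlie, Delta, Echo}: service 144 + fixed 81 = 225
No other subset beats 178.

Minimum total cost: 178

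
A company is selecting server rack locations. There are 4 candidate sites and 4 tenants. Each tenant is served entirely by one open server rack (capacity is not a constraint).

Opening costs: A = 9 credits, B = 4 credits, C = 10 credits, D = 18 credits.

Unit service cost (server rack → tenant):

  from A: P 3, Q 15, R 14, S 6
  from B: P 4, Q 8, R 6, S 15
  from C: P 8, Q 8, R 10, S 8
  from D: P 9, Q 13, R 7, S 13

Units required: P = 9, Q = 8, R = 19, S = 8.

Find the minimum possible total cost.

Minimum total cost: 266

For any fixed open set, each tenant goes to its cheapest open site; total = fixed + service.
{A, B}: P→A 3·9=27, Q→B 8·8=64, R→B 6·19=114, S→A 6·8=48. Service 253; fixed 13; total 266.
{A, B, C}: P→A 3·9=27, Q→B 8·8=64, R→B 6·19=114, S→A 6·8=48. Service 253; fixed 23; total 276.
{A, B, D}: P→A 3·9=27, Q→B 8·8=64, R→B 6·19=114, S→A 6·8=48. Service 253; fixed 31; total 284.
{A, B, C, D}: service 253 + fixed 41 = 294
(All 15 nonempty subsets were checked; A and B is lowest.)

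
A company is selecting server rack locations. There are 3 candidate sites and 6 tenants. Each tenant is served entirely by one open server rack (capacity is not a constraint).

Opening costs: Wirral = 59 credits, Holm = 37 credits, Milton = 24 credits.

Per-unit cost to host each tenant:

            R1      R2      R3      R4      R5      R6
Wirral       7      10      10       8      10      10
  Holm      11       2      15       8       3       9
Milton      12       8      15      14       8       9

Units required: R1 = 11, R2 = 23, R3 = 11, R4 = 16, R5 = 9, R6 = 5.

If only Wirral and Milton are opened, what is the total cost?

Total cost: 699

Each tenant is assigned to its cheapest site among the open ones.
{Wirral, Milton}: R1→Wirral 7·11=77, R2→Milton 8·23=184, R3→Wirral 10·11=110, R4→Wirral 8·16=128, R5→Milton 8·9=72, R6→Milton 9·5=45. Service 616; fixed 83; total 699.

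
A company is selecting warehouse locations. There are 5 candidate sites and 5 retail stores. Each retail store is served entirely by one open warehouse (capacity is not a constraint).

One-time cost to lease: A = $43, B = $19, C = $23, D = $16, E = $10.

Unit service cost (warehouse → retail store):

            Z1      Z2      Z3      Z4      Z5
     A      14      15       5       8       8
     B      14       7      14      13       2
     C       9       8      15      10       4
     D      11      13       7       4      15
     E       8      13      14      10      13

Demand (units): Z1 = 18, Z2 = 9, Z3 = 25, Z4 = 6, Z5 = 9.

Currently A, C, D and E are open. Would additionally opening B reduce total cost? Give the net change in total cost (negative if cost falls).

Current service cost with {A, C, D, E}: 401.
Adding B: each retail store re-picks its cheapest; new service cost 374, saving 27.
Extra fixed cost: 19. Net change = 19 − 27 = -8.
(Totals: 493 → 485.)

Yes — net change −8 (cost falls by 8).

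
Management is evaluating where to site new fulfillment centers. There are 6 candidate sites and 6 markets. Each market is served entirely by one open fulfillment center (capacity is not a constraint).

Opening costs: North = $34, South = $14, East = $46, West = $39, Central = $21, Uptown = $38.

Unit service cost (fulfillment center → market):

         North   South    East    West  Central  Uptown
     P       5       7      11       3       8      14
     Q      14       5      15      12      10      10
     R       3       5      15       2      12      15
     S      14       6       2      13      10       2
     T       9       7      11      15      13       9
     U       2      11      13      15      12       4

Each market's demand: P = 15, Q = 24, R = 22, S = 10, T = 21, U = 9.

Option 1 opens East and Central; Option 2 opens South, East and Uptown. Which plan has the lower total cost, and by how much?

Option 2 is cheaper by 414.

Option 1: {East, Central}: P→Central 8·15=120, Q→Central 10·24=240, R→Central 12·22=264, S→East 2·10=20, T→East 11·21=231, U→Central 12·9=108. Service 983; fixed 67; total 1050.
Option 2: {South, East, Uptown}: P→South 7·15=105, Q→South 5·24=120, R→South 5·22=110, S→East 2·10=20, T→South 7·21=147, U→Uptown 4·9=36. Service 538; fixed 98; total 636.
Difference: |1050 − 636| = 414.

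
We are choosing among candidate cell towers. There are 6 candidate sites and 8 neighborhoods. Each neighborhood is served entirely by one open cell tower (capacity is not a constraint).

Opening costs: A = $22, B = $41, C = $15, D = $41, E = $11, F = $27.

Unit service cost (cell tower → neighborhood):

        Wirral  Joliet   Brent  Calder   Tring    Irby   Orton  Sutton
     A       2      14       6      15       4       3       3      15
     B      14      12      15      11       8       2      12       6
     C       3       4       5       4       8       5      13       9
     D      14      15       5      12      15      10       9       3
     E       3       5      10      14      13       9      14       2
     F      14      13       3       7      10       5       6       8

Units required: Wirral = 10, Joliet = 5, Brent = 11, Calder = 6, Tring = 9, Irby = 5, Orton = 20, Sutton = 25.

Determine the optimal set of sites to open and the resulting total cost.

Open A, C and E; minimum total cost 328.

For any fixed open set, each neighborhood goes to its cheapest open site; total = fixed + service.
{A, C, E}: Wirral→A 2·10=20, Joliet→C 4·5=20, Brent→C 5·11=55, Calder→C 4·6=24, Tring→A 4·9=36, Irby→A 3·5=15, Orton→A 3·20=60, Sutton→E 2·25=50. Service 280; fixed 48; total 328.
{A, C, E, F}: service 258 + fixed 75 = 333
{A, E, F}: service 281 + fixed 60 = 341
{A, B, C, D, E, F}: service 253 + fixed 157 = 410
No other subset beats 328.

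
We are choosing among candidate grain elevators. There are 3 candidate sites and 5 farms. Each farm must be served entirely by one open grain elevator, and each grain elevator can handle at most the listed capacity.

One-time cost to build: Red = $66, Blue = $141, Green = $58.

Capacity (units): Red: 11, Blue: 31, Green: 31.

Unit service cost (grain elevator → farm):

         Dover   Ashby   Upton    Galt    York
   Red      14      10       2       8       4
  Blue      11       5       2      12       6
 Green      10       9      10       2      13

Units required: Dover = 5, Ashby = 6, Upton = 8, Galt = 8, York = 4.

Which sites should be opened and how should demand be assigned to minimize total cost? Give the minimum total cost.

Open {Green}: Dover→Green 10·5=50, Ashby→Green 9·6=54, Upton→Green 10·8=80, Galt→Green 2·8=16, York→Green 13·4=52.
Loads: Green carries 31/31. Service 252; fixed 58; total 310.
Next best feasible plan costs 312.

Minimum total cost: 310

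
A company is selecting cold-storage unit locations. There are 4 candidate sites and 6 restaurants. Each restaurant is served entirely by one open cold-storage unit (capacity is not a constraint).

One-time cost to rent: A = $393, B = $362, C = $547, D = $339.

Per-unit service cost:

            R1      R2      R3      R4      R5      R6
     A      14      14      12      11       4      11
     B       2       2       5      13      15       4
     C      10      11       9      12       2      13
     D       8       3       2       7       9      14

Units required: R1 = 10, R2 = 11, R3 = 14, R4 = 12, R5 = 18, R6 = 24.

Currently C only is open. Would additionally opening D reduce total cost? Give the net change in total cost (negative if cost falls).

Current service cost with {C}: 839.
Adding D: each restaurant re-picks its cheapest; new service cost 573, saving 266.
Extra fixed cost: 339. Net change = 339 − 266 = 73.
(Totals: 1386 → 1459.)

No — net change +73 (cost rises by 73).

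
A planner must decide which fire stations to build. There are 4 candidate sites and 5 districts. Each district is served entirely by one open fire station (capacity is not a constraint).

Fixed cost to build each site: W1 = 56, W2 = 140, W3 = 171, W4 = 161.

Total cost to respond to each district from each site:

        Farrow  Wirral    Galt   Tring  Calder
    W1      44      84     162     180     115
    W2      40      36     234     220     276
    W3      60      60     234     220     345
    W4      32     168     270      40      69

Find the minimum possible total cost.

For any fixed open set, each district goes to its cheapest open site; total = fixed + service.
{W1, W4}: Farrow→W4 32, Wirral→W1 84, Galt→W1 162, Tring→W4 40, Calder→W4 69. Service 387; fixed 217; total 604.
{W1}: Farrow→W1 44, Wirral→W1 84, Galt→W1 162, Tring→W1 180, Calder→W1 115. Service 585; fixed 56; total 641.
{W1, W2, W4}: Farrow→W4 32, Wirral→W2 36, Galt→W1 162, Tring→W4 40, Calder→W4 69. Service 339; fixed 357; total 696.
{W1, W2, W3, W4}: service 339 + fixed 528 = 867
No other subset beats 604.

Minimum total cost: 604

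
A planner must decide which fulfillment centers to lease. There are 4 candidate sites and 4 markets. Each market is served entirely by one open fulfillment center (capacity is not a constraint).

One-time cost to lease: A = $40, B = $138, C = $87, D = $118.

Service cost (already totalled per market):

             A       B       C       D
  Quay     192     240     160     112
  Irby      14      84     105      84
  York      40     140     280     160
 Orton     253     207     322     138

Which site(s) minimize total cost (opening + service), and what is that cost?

For any fixed open set, each market goes to its cheapest open site; total = fixed + service.
{A, D}: Quay→D 112, Irby→A 14, York→A 40, Orton→D 138. Service 304; fixed 158; total 462.
{A}: service 499 + fixed 40 = 539
{A, C, D}: service 304 + fixed 245 = 549
{A, B, C, D}: Quay→D 112, Irby→A 14, York→A 40, Orton→D 138. Service 304; fixed 383; total 687.
No other subset beats 462.

Open A and D; minimum total cost 462.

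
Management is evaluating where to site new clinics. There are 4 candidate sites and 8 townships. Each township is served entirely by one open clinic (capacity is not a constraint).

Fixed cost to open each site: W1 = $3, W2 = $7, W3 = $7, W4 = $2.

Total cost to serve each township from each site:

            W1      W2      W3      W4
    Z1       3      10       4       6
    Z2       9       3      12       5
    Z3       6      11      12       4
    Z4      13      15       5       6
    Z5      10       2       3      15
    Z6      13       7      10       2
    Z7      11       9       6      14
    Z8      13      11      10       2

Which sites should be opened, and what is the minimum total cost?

Open W3 and W4; minimum total cost 40.

For any fixed open set, each township goes to its cheapest open site; total = fixed + service.
{W3, W4}: Z1→W3 4, Z2→W4 5, Z3→W4 4, Z4→W3 5, Z5→W3 3, Z6→W4 2, Z7→W3 6, Z8→W4 2. Service 31; fixed 9; total 40.
{W1, W3, W4}: service 30 + fixed 12 = 42
{W1, W2, W4}: Z1→W1 3, Z2→W2 3, Z3→W4 4, Z4→W4 6, Z5→W2 2, Z6→W4 2, Z7→W2 9, Z8→W4 2. Service 31; fixed 12; total 43.
{W1, W2, W3, W4}: service 27 + fixed 19 = 46
(All 15 nonempty subsets were checked; W3 and W4 is lowest.)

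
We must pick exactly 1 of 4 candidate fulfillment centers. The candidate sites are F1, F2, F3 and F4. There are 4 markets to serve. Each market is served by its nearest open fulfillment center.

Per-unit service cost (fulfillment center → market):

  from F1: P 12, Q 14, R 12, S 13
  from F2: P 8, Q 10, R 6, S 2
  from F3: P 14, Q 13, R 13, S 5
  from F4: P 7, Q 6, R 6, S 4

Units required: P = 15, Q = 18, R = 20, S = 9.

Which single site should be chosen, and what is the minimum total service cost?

With exactly 1 open, each market uses its cheapest among the chosen.
{F4}: P→F4 7·15=105, Q→F4 6·18=108, R→F4 6·20=120, S→F4 4·9=36. Service cost 369.
{F2}: service cost 438
{F3}: service cost 749
Among all 4 size-1 choices, {F4} is lowest.

Choose F4 only; total service cost 369.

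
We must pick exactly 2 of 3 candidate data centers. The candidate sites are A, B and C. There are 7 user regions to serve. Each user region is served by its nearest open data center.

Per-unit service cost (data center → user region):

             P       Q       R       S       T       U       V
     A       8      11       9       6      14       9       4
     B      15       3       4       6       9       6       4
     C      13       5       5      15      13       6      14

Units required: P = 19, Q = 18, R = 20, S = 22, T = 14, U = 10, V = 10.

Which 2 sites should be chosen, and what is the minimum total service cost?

Choose A and B; total service cost 644.

With exactly 2 open, each user region uses its cheapest among the chosen.
{A, B}: P→A 8·19=152, Q→B 3·18=54, R→B 4·20=80, S→A 6·22=132, T→B 9·14=126, U→B 6·10=60, V→A 4·10=40. Service cost 644.
{B, C}: service cost 739
{A, C}: service cost 756
Among all 3 size-2 choices, {A, B} is lowest.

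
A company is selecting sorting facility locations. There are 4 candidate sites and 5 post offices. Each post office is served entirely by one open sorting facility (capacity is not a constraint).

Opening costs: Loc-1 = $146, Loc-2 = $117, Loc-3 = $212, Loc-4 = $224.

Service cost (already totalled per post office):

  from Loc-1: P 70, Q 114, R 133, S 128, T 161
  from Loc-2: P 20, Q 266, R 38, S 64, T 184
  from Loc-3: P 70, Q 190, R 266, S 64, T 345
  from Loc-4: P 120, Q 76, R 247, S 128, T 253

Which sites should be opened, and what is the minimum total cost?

For any fixed open set, each post office goes to its cheapest open site; total = fixed + service.
{Loc-1, Loc-2}: P→Loc-2 20, Q→Loc-1 114, R→Loc-2 38, S→Loc-2 64, T→Loc-1 161. Service 397; fixed 263; total 660.
{Loc-2}: P→Loc-2 20, Q→Loc-2 266, R→Loc-2 38, S→Loc-2 64, T→Loc-2 184. Service 572; fixed 117; total 689.
{Loc-2, Loc-4}: service 382 + fixed 341 = 723
{Loc-1, Loc-2, Loc-3, Loc-4}: P→Loc-2 20, Q→Loc-4 76, R→Loc-2 38, S→Loc-2 64, T→Loc-1 161. Service 359; fixed 699; total 1058.
No other subset beats 660.

Open Loc-1 and Loc-2; minimum total cost 660.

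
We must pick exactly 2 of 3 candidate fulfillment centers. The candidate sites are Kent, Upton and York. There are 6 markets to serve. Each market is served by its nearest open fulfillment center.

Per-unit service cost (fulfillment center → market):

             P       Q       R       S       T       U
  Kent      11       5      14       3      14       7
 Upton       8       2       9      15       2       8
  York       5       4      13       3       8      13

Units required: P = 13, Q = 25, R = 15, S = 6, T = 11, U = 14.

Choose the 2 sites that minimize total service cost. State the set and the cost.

Choose Upton and York; total service cost 402.

With exactly 2 open, each market uses its cheapest among the chosen.
{Upton, York}: P→York 5·13=65, Q→Upton 2·25=50, R→Upton 9·15=135, S→York 3·6=18, T→Upton 2·11=22, U→Upton 8·14=112. Service cost 402.
{Kent, Upton}: service cost 427
{Kent, York}: service cost 564
Among all 3 size-2 choices, {Upton, York} is lowest.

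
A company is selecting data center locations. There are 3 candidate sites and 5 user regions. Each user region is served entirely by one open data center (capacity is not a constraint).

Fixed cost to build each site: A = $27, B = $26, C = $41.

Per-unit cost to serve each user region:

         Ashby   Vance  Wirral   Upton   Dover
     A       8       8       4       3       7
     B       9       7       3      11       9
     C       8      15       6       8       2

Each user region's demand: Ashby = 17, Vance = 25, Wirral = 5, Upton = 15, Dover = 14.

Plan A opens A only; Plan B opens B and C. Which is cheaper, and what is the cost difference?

Plan A is cheaper by 15.

Plan A: {A}: Ashby→A 8·17=136, Vance→A 8·25=200, Wirral→A 4·5=20, Upton→A 3·15=45, Dover→A 7·14=98. Service 499; fixed 27; total 526.
Plan B: {B, C}: Ashby→C 8·17=136, Vance→B 7·25=175, Wirral→B 3·5=15, Upton→C 8·15=120, Dover→C 2·14=28. Service 474; fixed 67; total 541.
Difference: |526 − 541| = 15.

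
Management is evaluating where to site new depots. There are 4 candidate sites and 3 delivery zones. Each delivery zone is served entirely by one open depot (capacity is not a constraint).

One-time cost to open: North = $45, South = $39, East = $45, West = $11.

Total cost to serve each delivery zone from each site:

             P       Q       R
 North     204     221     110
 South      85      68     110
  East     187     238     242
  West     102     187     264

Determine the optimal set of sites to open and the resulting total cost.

Open South only; minimum total cost 302.

For any fixed open set, each delivery zone goes to its cheapest open site; total = fixed + service.
{South}: P→South 85, Q→South 68, R→South 110. Service 263; fixed 39; total 302.
{South, West}: P→South 85, Q→South 68, R→South 110. Service 263; fixed 50; total 313.
{North, South}: P→South 85, Q→South 68, R→North 110. Service 263; fixed 84; total 347.
{North, South, East, West}: service 263 + fixed 140 = 403
(All 15 nonempty subsets were checked; South only is lowest.)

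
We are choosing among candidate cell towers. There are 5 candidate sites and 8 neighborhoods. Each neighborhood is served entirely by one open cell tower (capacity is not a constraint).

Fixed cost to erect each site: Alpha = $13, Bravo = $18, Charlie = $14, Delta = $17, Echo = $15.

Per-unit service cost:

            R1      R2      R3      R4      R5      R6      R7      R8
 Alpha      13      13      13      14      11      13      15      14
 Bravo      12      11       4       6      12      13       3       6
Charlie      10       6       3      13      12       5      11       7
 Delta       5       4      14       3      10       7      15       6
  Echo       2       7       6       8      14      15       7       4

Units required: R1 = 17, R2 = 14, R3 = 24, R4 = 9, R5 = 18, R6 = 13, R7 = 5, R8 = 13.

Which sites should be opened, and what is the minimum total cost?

Open Bravo, Charlie, Delta and Echo; minimum total cost 565.

For any fixed open set, each neighborhood goes to its cheapest open site; total = fixed + service.
{Bravo, Charlie, Delta, Echo}: R1→Echo 2·17=34, R2→Delta 4·14=56, R3→Charlie 3·24=72, R4→Delta 3·9=27, R5→Delta 10·18=180, R6→Charlie 5·13=65, R7→Bravo 3·5=15, R8→Echo 4·13=52. Service 501; fixed 64; total 565.
{Charlie, Delta, Echo}: service 521 + fixed 46 = 567
{Alpha, Bravo, Charlie, Delta, Echo}: service 501 + fixed 77 = 578
{Alpha}: service 1465 + fixed 13 = 1478
No other subset beats 565.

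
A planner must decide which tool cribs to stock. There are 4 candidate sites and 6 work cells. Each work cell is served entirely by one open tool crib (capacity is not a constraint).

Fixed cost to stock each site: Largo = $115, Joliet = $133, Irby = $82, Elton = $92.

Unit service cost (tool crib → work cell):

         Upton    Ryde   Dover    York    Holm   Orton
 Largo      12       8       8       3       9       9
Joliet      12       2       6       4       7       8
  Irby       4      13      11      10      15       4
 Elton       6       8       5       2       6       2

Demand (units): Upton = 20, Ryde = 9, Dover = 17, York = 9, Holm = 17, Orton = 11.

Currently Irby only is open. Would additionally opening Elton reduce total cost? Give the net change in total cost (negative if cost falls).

Current service cost with {Irby}: 773.
Adding Elton: each work cell re-picks its cheapest; new service cost 379, saving 394.
Extra fixed cost: 92. Net change = 92 − 394 = -302.
(Totals: 855 → 553.)

Yes — net change −302 (cost falls by 302).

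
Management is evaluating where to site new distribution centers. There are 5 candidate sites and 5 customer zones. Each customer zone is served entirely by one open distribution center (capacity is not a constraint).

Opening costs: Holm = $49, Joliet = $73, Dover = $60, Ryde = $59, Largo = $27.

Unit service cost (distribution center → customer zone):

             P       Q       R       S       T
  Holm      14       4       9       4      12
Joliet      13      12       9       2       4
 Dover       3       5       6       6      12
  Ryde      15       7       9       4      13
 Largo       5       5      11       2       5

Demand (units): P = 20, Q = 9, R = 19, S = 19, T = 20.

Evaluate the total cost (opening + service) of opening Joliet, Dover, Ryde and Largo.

Total cost: 556

Each customer zone is assigned to its cheapest site among the open ones.
{Joliet, Dover, Ryde, Largo}: P→Dover 3·20=60, Q→Dover 5·9=45, R→Dover 6·19=114, S→Joliet 2·19=38, T→Joliet 4·20=80. Service 337; fixed 219; total 556.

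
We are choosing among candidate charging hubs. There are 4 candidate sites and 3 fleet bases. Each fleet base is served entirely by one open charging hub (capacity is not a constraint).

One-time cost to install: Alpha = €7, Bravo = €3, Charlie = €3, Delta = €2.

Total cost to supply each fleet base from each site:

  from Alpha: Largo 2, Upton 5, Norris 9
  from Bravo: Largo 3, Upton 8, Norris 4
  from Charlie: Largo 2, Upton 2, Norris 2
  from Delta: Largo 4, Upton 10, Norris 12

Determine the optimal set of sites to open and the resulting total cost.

Open Charlie only; minimum total cost 9.

For any fixed open set, each fleet base goes to its cheapest open site; total = fixed + service.
{Charlie}: Largo→Charlie 2, Upton→Charlie 2, Norris→Charlie 2. Service 6; fixed 3; total 9.
{Charlie, Delta}: service 6 + fixed 5 = 11
{Bravo, Charlie}: Largo→Charlie 2, Upton→Charlie 2, Norris→Charlie 2. Service 6; fixed 6; total 12.
{Alpha, Bravo, Charlie, Delta}: service 6 + fixed 15 = 21
(All 15 nonempty subsets were checked; Charlie only is lowest.)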